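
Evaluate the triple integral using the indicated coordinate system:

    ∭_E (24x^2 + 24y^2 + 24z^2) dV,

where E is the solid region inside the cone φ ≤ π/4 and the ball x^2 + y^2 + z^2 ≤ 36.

In spherical coordinates, x = ρ sin(φ) cos(θ), y = ρ sin(φ) sin(θ), z = ρ cos(φ), and dV = ρ^2 sin(φ) dρ dφ dθ.

The integrand becomes 24ρ^2, so

    ∭_E (24x^2 + 24y^2 + 24z^2) dV = ∫_{0}^{2π} ∫_{0}^{π/4} ∫_{0}^{6} (24ρ^2) · ρ^2 sin(φ) dρ dφ dθ.

Inner (ρ): 186624sin(φ)/5.
Middle (φ): 186624/5 - 93312sqrt(2)/5.
Outer (θ): 186624π (2 - sqrt(2))/5.

Therefore the triple integral equals 186624π (2 - sqrt(2))/5.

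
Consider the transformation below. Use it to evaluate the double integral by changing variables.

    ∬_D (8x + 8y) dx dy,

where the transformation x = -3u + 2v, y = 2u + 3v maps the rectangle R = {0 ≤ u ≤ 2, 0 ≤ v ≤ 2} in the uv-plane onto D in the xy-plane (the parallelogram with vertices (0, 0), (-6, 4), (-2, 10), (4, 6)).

Compute the Jacobian determinant of (x, y) with respect to (u, v):

    ∂(x,y)/∂(u,v) = | -3  2 | = (-3)(3) - (2)(2) = -13.
                   | 2  3 |

Its absolute value is |J| = 13 (the area scaling factor).

Substituting x = -3u + 2v, y = 2u + 3v into the integrand,

    8x + 8y → -8u + 40v,

so the integral becomes

    ∬_R (-8u + 40v) · |J| du dv = ∫_0^2 ∫_0^2 (-104u + 520v) dv du.

Inner (v): 1040 - 208u.
Outer (u): 1664.

Therefore ∬_D (8x + 8y) dx dy = 1664.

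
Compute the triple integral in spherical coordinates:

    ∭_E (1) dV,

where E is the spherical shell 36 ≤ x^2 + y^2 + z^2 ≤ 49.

In spherical coordinates, x = ρ sin(φ) cos(θ), y = ρ sin(φ) sin(θ), z = ρ cos(φ), and dV = ρ^2 sin(φ) dρ dφ dθ.

The integrand becomes 1, so

    ∭_E (1) dV = ∫_{0}^{2π} ∫_{0}^{π} ∫_{6}^{7} (1) · ρ^2 sin(φ) dρ dφ dθ.

Inner (ρ): 127sin(φ)/3.
Middle (φ): 254/3.
Outer (θ): 508π/3.

Therefore the triple integral equals 508π/3.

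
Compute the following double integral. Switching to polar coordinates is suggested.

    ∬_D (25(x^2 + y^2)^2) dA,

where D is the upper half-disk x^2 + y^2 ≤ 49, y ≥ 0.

The region D is 0 ≤ r ≤ 7, 0 ≤ θ ≤ π in polar coordinates, where x = r cos(θ), y = r sin(θ), and dA = r dr dθ.

Under the substitution, the integrand becomes 25r^4, so

    ∬_D (25(x^2 + y^2)^2) dA = ∫_{0}^{π} ∫_{0}^{7} (25r^4) · r dr dθ.

Inner integral (in r): ∫_{0}^{7} (25r^4) · r dr = 2941225/6.

Outer integral (in θ): ∫_{0}^{π} (2941225/6) dθ = 2941225π/6.

Therefore ∬_D (25(x^2 + y^2)^2) dA = 2941225π/6.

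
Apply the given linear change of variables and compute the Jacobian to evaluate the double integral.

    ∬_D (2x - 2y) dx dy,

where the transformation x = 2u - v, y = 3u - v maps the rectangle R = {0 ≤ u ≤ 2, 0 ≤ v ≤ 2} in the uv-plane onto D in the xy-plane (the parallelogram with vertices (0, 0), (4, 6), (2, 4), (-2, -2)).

Compute the Jacobian determinant of (x, y) with respect to (u, v):

    ∂(x,y)/∂(u,v) = | 2  -1 | = (2)(-1) - (-1)(3) = 1.
                   | 3  -1 |

Its absolute value is |J| = 1 (the area scaling factor).

Substituting x = 2u - v, y = 3u - v into the integrand,

    2x - 2y → -2u,

so the integral becomes

    ∬_R (-2u) · |J| du dv = ∫_0^2 ∫_0^2 (-2u) dv du.

Inner (v): -4u.
Outer (u): -8.

Therefore ∬_D (2x - 2y) dx dy = -8.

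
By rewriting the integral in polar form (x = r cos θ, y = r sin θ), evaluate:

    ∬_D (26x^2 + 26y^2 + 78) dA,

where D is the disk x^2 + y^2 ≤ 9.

The region D is 0 ≤ r ≤ 3, 0 ≤ θ ≤ 2π in polar coordinates, where x = r cos(θ), y = r sin(θ), and dA = r dr dθ.

Under the substitution, the integrand becomes 26r^2 + 78, so

    ∬_D (26x^2 + 26y^2 + 78) dA = ∫_{0}^{2π} ∫_{0}^{3} (26r^2 + 78) · r dr dθ.

Inner integral (in r): ∫_{0}^{3} (26r^2 + 78) · r dr = 1755/2.

Outer integral (in θ): ∫_{0}^{2π} (1755/2) dθ = 1755π.

Therefore ∬_D (26x^2 + 26y^2 + 78) dA = 1755π.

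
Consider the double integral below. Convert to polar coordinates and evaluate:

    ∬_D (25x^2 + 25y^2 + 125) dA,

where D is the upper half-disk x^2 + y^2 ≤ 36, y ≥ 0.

The region D is 0 ≤ r ≤ 6, 0 ≤ θ ≤ π in polar coordinates, where x = r cos(θ), y = r sin(θ), and dA = r dr dθ.

Under the substitution, the integrand becomes 25r^2 + 125, so

    ∬_D (25x^2 + 25y^2 + 125) dA = ∫_{0}^{π} ∫_{0}^{6} (25r^2 + 125) · r dr dθ.

Inner integral (in r): ∫_{0}^{6} (25r^2 + 125) · r dr = 10350.

Outer integral (in θ): ∫_{0}^{π} (10350) dθ = 10350π.

Therefore ∬_D (25x^2 + 25y^2 + 125) dA = 10350π.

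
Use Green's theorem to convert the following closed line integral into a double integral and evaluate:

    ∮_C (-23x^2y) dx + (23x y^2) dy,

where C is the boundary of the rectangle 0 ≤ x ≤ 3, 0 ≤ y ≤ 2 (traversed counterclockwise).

Green's theorem converts the closed line integral into a double integral over the enclosed region D:

    ∮_C P dx + Q dy = ∬_D (∂Q/∂x - ∂P/∂y) dA.

Here P = -23x^2y, Q = 23x y^2, so

    ∂Q/∂x = 23y^2,    ∂P/∂y = -23x^2,
    ∂Q/∂x - ∂P/∂y = 23x^2 + 23y^2.

D is the region 0 ≤ x ≤ 3, 0 ≤ y ≤ 2. Evaluating the double integral:

    ∬_D (23x^2 + 23y^2) dA = ∫_0^{3} ∫_0^{2} (23x^2 + 23y^2) dy dx.

Inner (y from 0 to 2): 46x^2 + 184/3.
Outer (x from 0 to 3): 598.

Therefore ∮_C P dx + Q dy = 598.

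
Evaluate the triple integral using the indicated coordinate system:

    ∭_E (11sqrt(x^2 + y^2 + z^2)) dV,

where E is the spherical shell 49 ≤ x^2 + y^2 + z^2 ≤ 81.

In spherical coordinates, x = ρ sin(φ) cos(θ), y = ρ sin(φ) sin(θ), z = ρ cos(φ), and dV = ρ^2 sin(φ) dρ dφ dθ.

The integrand becomes 11ρ, so

    ∭_E (11sqrt(x^2 + y^2 + z^2)) dV = ∫_{0}^{2π} ∫_{0}^{π} ∫_{7}^{9} (11ρ) · ρ^2 sin(φ) dρ dφ dθ.

Inner (ρ): 11440sin(φ).
Middle (φ): 22880.
Outer (θ): 45760π.

Therefore the triple integral equals 45760π.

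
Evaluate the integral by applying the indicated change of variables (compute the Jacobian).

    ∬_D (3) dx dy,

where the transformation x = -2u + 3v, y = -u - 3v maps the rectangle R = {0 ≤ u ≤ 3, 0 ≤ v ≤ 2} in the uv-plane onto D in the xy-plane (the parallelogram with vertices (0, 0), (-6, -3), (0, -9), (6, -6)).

Compute the Jacobian determinant of (x, y) with respect to (u, v):

    ∂(x,y)/∂(u,v) = | -2  3 | = (-2)(-3) - (3)(-1) = 9.
                   | -1  -3 |

Its absolute value is |J| = 9 (the area scaling factor).

Substituting x = -2u + 3v, y = -u - 3v into the integrand,

    3 → 3,

so the integral becomes

    ∬_R (3) · |J| du dv = ∫_0^3 ∫_0^2 (27) dv du.

Inner (v): 54.
Outer (u): 162.

Therefore ∬_D (3) dx dy = 162.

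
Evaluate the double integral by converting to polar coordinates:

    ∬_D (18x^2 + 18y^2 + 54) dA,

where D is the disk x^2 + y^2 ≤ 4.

The region D is 0 ≤ r ≤ 2, 0 ≤ θ ≤ 2π in polar coordinates, where x = r cos(θ), y = r sin(θ), and dA = r dr dθ.

Under the substitution, the integrand becomes 18r^2 + 54, so

    ∬_D (18x^2 + 18y^2 + 54) dA = ∫_{0}^{2π} ∫_{0}^{2} (18r^2 + 54) · r dr dθ.

Inner integral (in r): ∫_{0}^{2} (18r^2 + 54) · r dr = 180.

Outer integral (in θ): ∫_{0}^{2π} (180) dθ = 360π.

Therefore ∬_D (18x^2 + 18y^2 + 54) dA = 360π.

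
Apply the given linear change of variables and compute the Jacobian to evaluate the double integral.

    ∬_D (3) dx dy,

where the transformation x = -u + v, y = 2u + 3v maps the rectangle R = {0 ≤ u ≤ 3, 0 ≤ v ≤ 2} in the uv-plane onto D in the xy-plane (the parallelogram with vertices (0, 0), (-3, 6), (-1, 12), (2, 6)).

Compute the Jacobian determinant of (x, y) with respect to (u, v):

    ∂(x,y)/∂(u,v) = | -1  1 | = (-1)(3) - (1)(2) = -5.
                   | 2  3 |

Its absolute value is |J| = 5 (the area scaling factor).

Substituting x = -u + v, y = 2u + 3v into the integrand,

    3 → 3,

so the integral becomes

    ∬_R (3) · |J| du dv = ∫_0^3 ∫_0^2 (15) dv du.

Inner (v): 30.
Outer (u): 90.

Therefore ∬_D (3) dx dy = 90.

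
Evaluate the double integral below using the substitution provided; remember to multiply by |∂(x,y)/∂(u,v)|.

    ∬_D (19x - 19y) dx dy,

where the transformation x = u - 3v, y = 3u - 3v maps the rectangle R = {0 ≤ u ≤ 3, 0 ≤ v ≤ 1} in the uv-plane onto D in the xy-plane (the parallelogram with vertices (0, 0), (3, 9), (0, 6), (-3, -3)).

Compute the Jacobian determinant of (x, y) with respect to (u, v):

    ∂(x,y)/∂(u,v) = | 1  -3 | = (1)(-3) - (-3)(3) = 6.
                   | 3  -3 |

Its absolute value is |J| = 6 (the area scaling factor).

Substituting x = u - 3v, y = 3u - 3v into the integrand,

    19x - 19y → -38u,

so the integral becomes

    ∬_R (-38u) · |J| du dv = ∫_0^3 ∫_0^1 (-228u) dv du.

Inner (v): -228u.
Outer (u): -1026.

Therefore ∬_D (19x - 19y) dx dy = -1026.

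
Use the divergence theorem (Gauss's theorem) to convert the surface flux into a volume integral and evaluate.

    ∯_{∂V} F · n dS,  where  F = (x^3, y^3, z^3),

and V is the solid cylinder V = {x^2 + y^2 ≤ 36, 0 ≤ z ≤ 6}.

By the divergence theorem,

    ∯_{∂V} F · n dS = ∭_V (∇ · F) dV.

Compute the divergence:
    ∇ · F = ∂F_x/∂x + ∂F_y/∂y + ∂F_z/∂z = 3x^2 + 3y^2 + 3z^2.

In cylindrical coordinates, x = r cos(θ), y = r sin(θ), z = z, dV = r dr dθ dz, with 0 ≤ r ≤ 6, 0 ≤ θ ≤ 2π, 0 ≤ z ≤ 6.

The integrand, after substitution and multiplying by the volume element, becomes (3r^2 + 3z^2) · r, so

    ∭_V (∇·F) dV = ∫_0^{2π} ∫_0^{6} ∫_0^{6} (3r^2 + 3z^2) · r dz dr dθ.

Inner (z from 0 to 6): 18r (r^2 + 12).
Middle (r from 0 to 6): 9720.
Outer (θ from 0 to 2π): 19440π.

Therefore ∯_{∂V} F · n dS = 19440π.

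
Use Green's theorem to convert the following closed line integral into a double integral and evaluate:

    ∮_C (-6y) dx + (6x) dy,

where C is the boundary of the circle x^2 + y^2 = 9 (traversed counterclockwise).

Green's theorem converts the closed line integral into a double integral over the enclosed region D:

    ∮_C P dx + Q dy = ∬_D (∂Q/∂x - ∂P/∂y) dA.

Here P = -6y, Q = 6x, so

    ∂Q/∂x = 6,    ∂P/∂y = -6,
    ∂Q/∂x - ∂P/∂y = 12.

D is the region x^2 + y^2 ≤ 9. Evaluating the double integral:

In polar coordinates (x = r cos θ, y = r sin θ, dA = r dr dθ) the integrand becomes 12, so

    ∬_D (12) dA = ∫_0^{2π} ∫_0^{3} (12) · r dr dθ.

Inner (r from 0 to 3): 54.
Outer (θ from 0 to 2π): 108π.

Therefore ∮_C P dx + Q dy = 108π.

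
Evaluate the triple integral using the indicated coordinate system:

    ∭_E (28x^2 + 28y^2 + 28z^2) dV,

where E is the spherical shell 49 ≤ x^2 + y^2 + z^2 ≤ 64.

In spherical coordinates, x = ρ sin(φ) cos(θ), y = ρ sin(φ) sin(θ), z = ρ cos(φ), and dV = ρ^2 sin(φ) dρ dφ dθ.

The integrand becomes 28ρ^2, so

    ∭_E (28x^2 + 28y^2 + 28z^2) dV = ∫_{0}^{2π} ∫_{0}^{π} ∫_{7}^{8} (28ρ^2) · ρ^2 sin(φ) dρ dφ dθ.

Inner (ρ): 446908sin(φ)/5.
Middle (φ): 893816/5.
Outer (θ): 1787632π/5.

Therefore the triple integral equals 1787632π/5.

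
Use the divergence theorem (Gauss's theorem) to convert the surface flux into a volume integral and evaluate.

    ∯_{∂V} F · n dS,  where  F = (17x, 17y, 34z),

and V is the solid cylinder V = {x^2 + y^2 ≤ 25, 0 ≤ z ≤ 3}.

By the divergence theorem,

    ∯_{∂V} F · n dS = ∭_V (∇ · F) dV.

Compute the divergence:
    ∇ · F = ∂F_x/∂x + ∂F_y/∂y + ∂F_z/∂z = 17 + 17 + 34 = 68.

In cylindrical coordinates, x = r cos(θ), y = r sin(θ), z = z, dV = r dr dθ dz, with 0 ≤ r ≤ 5, 0 ≤ θ ≤ 2π, 0 ≤ z ≤ 3.

The integrand, after substitution and multiplying by the volume element, becomes (68) · r, so

    ∭_V (∇·F) dV = ∫_0^{2π} ∫_0^{5} ∫_0^{3} (68) · r dz dr dθ.

Inner (z from 0 to 3): 204r.
Middle (r from 0 to 5): 2550.
Outer (θ from 0 to 2π): 5100π.

Therefore ∯_{∂V} F · n dS = 5100π.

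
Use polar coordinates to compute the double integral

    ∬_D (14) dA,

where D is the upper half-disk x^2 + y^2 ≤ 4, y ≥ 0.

The region D is 0 ≤ r ≤ 2, 0 ≤ θ ≤ π in polar coordinates, where x = r cos(θ), y = r sin(θ), and dA = r dr dθ.

Under the substitution, the integrand becomes 14, so

    ∬_D (14) dA = ∫_{0}^{π} ∫_{0}^{2} (14) · r dr dθ.

Inner integral (in r): ∫_{0}^{2} (14) · r dr = 28.

Outer integral (in θ): ∫_{0}^{π} (28) dθ = 28π.

Therefore ∬_D (14) dA = 28π.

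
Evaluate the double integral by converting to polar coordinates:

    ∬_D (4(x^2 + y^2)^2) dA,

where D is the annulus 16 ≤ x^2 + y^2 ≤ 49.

The region D is 4 ≤ r ≤ 7, 0 ≤ θ ≤ 2π in polar coordinates, where x = r cos(θ), y = r sin(θ), and dA = r dr dθ.

Under the substitution, the integrand becomes 4r^4, so

    ∬_D (4(x^2 + y^2)^2) dA = ∫_{0}^{2π} ∫_{4}^{7} (4r^4) · r dr dθ.

Inner integral (in r): ∫_{4}^{7} (4r^4) · r dr = 75702.

Outer integral (in θ): ∫_{0}^{2π} (75702) dθ = 151404π.

Therefore ∬_D (4(x^2 + y^2)^2) dA = 151404π.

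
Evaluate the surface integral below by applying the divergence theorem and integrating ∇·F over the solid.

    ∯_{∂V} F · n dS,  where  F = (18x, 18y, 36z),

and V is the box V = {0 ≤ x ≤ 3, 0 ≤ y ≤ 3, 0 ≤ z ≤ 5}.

By the divergence theorem,

    ∯_{∂V} F · n dS = ∭_V (∇ · F) dV.

Compute the divergence:
    ∇ · F = ∂F_x/∂x + ∂F_y/∂y + ∂F_z/∂z = 18 + 18 + 36 = 72.

V is a rectangular box, so dV = dx dy dz with 0 ≤ x ≤ 3, 0 ≤ y ≤ 3, 0 ≤ z ≤ 5.

Integrate (72) over V as an iterated integral:

    ∭_V (∇·F) dV = ∫_0^{3} ∫_0^{3} ∫_0^{5} (72) dz dy dx.

Inner (z from 0 to 5): 360.
Middle (y from 0 to 3): 1080.
Outer (x from 0 to 3): 3240.

Therefore ∯_{∂V} F · n dS = 3240.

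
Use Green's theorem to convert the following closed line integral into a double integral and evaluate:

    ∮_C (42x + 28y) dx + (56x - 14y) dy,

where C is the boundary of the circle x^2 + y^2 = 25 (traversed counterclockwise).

Green's theorem converts the closed line integral into a double integral over the enclosed region D:

    ∮_C P dx + Q dy = ∬_D (∂Q/∂x - ∂P/∂y) dA.

Here P = 42x + 28y, Q = 56x - 14y, so

    ∂Q/∂x = 56,    ∂P/∂y = 28,
    ∂Q/∂x - ∂P/∂y = 28.

D is the region x^2 + y^2 ≤ 25. Evaluating the double integral:

In polar coordinates (x = r cos θ, y = r sin θ, dA = r dr dθ) the integrand becomes 28, so

    ∬_D (28) dA = ∫_0^{2π} ∫_0^{5} (28) · r dr dθ.

Inner (r from 0 to 5): 350.
Outer (θ from 0 to 2π): 700π.

Therefore ∮_C P dx + Q dy = 700π.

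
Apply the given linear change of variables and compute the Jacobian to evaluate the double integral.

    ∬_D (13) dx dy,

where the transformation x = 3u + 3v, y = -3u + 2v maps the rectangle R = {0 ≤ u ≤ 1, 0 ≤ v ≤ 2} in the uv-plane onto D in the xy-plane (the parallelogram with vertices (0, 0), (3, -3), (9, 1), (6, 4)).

Compute the Jacobian determinant of (x, y) with respect to (u, v):

    ∂(x,y)/∂(u,v) = | 3  3 | = (3)(2) - (3)(-3) = 15.
                   | -3  2 |

Its absolute value is |J| = 15 (the area scaling factor).

Substituting x = 3u + 3v, y = -3u + 2v into the integrand,

    13 → 13,

so the integral becomes

    ∬_R (13) · |J| du dv = ∫_0^1 ∫_0^2 (195) dv du.

Inner (v): 390.
Outer (u): 390.

Therefore ∬_D (13) dx dy = 390.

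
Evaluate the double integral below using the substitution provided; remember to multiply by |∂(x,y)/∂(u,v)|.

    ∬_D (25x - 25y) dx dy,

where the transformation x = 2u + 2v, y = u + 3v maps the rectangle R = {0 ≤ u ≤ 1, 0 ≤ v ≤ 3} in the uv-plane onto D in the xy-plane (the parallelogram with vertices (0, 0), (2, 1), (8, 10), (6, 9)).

Compute the Jacobian determinant of (x, y) with respect to (u, v):

    ∂(x,y)/∂(u,v) = | 2  2 | = (2)(3) - (2)(1) = 4.
                   | 1  3 |

Its absolute value is |J| = 4 (the area scaling factor).

Substituting x = 2u + 2v, y = u + 3v into the integrand,

    25x - 25y → 25u - 25v,

so the integral becomes

    ∬_R (25u - 25v) · |J| du dv = ∫_0^1 ∫_0^3 (100u - 100v) dv du.

Inner (v): 300u - 450.
Outer (u): -300.

Therefore ∬_D (25x - 25y) dx dy = -300.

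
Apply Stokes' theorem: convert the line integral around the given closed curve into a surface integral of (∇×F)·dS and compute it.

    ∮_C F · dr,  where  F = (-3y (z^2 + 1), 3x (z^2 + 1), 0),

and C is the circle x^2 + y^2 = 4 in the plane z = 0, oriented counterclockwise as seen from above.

Let S be the flat disk x^2 + y^2 ≤ 4 in the plane z = 0, with upward unit normal n̂ = ẑ. By Stokes' theorem,

    ∮_C F · dr = ∬_S (∇ × F) · n̂ dS = ∬_D (curl F)_z dA,

where D is the disk x^2 + y^2 ≤ 4.

Compute the curl of F = (-3y (z^2 + 1), 3x (z^2 + 1), 0):
    (∇ × F)_x = ∂F_z/∂y - ∂F_y/∂z = -6x z,
    (∇ × F)_y = ∂F_x/∂z - ∂F_z/∂x = -6y z,
    (∇ × F)_z = ∂F_y/∂x - ∂F_x/∂y = 6z^2 + 6.

On z = 0, (curl F)_z = 6.

Convert to polar (x = r cos θ, y = r sin θ, dA = r dr dθ); the integrand becomes 6, so

    ∬_D (curl F)_z dA = ∫_0^{2π} ∫_0^{2} (6) · r dr dθ.

Inner (r from 0 to 2): 12.
Outer (θ from 0 to 2π): 24π.

Therefore ∮_C F · dr = 24π.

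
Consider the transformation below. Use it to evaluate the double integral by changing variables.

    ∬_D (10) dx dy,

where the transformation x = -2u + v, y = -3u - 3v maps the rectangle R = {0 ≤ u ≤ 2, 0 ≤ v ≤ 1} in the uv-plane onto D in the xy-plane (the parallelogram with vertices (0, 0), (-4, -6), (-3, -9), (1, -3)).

Compute the Jacobian determinant of (x, y) with respect to (u, v):

    ∂(x,y)/∂(u,v) = | -2  1 | = (-2)(-3) - (1)(-3) = 9.
                   | -3  -3 |

Its absolute value is |J| = 9 (the area scaling factor).

Substituting x = -2u + v, y = -3u - 3v into the integrand,

    10 → 10,

so the integral becomes

    ∬_R (10) · |J| du dv = ∫_0^2 ∫_0^1 (90) dv du.

Inner (v): 90.
Outer (u): 180.

Therefore ∬_D (10) dx dy = 180.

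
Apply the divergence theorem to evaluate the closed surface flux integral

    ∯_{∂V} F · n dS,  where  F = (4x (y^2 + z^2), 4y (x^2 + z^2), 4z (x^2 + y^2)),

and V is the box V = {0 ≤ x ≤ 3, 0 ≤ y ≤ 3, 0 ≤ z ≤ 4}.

By the divergence theorem,

    ∯_{∂V} F · n dS = ∭_V (∇ · F) dV.

Compute the divergence:
    ∇ · F = ∂F_x/∂x + ∂F_y/∂y + ∂F_z/∂z = 4y^2 + 4z^2 + 4x^2 + 4z^2 + 4x^2 + 4y^2 = 8x^2 + 8y^2 + 8z^2.

V is a rectangular box, so dV = dx dy dz with 0 ≤ x ≤ 3, 0 ≤ y ≤ 3, 0 ≤ z ≤ 4.

Integrate (8x^2 + 8y^2 + 8z^2) over V as an iterated integral:

    ∭_V (∇·F) dV = ∫_0^{3} ∫_0^{3} ∫_0^{4} (8x^2 + 8y^2 + 8z^2) dz dy dx.

Inner (z from 0 to 4): 32x^2 + 32y^2 + 512/3.
Middle (y from 0 to 3): 96x^2 + 800.
Outer (x from 0 to 3): 3264.

Therefore ∯_{∂V} F · n dS = 3264.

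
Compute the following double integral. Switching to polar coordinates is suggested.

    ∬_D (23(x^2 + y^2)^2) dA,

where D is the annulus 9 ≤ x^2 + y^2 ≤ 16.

The region D is 3 ≤ r ≤ 4, 0 ≤ θ ≤ 2π in polar coordinates, where x = r cos(θ), y = r sin(θ), and dA = r dr dθ.

Under the substitution, the integrand becomes 23r^4, so

    ∬_D (23(x^2 + y^2)^2) dA = ∫_{0}^{2π} ∫_{3}^{4} (23r^4) · r dr dθ.

Inner integral (in r): ∫_{3}^{4} (23r^4) · r dr = 77441/6.

Outer integral (in θ): ∫_{0}^{2π} (77441/6) dθ = 77441π/3.

Therefore ∬_D (23(x^2 + y^2)^2) dA = 77441π/3.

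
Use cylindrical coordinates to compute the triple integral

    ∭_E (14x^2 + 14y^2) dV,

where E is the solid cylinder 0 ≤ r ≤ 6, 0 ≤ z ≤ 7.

In cylindrical coordinates, x = r cos(θ), y = r sin(θ), z = z, and dV = r dr dθ dz.

The integrand becomes 14r^2, so

    ∭_E (14x^2 + 14y^2) dV = ∫_{0}^{2π} ∫_{0}^{6} ∫_{0}^{7} (14r^2) · r dz dr dθ.

Inner (z): 98r^3.
Middle (r from 0 to 6): 31752.
Outer (θ): 63504π.

Therefore the triple integral equals 63504π.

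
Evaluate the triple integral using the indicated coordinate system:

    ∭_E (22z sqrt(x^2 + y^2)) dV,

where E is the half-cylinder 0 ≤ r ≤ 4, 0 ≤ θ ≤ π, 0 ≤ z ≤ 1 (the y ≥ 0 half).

In cylindrical coordinates, x = r cos(θ), y = r sin(θ), z = z, and dV = r dr dθ dz.

The integrand becomes 22r z, so

    ∭_E (22z sqrt(x^2 + y^2)) dV = ∫_{0}^{π} ∫_{0}^{4} ∫_{0}^{1} (22r z) · r dz dr dθ.

Inner (z): 11r^2.
Middle (r from 0 to 4): 704/3.
Outer (θ): 704π/3.

Therefore the triple integral equals 704π/3.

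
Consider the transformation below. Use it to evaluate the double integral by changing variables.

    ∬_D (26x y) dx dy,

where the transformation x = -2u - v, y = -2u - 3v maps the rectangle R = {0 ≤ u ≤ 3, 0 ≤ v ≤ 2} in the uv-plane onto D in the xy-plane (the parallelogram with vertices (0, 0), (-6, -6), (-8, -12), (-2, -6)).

Compute the Jacobian determinant of (x, y) with respect to (u, v):

    ∂(x,y)/∂(u,v) = | -2  -1 | = (-2)(-3) - (-1)(-2) = 4.
                   | -2  -3 |

Its absolute value is |J| = 4 (the area scaling factor).

Substituting x = -2u - v, y = -2u - 3v into the integrand,

    26x y → 104u^2 + 208u v + 78v^2,

so the integral becomes

    ∬_R (104u^2 + 208u v + 78v^2) · |J| du dv = ∫_0^3 ∫_0^2 (416u^2 + 832u v + 312v^2) dv du.

Inner (v): 832u^2 + 1664u + 832.
Outer (u): 17472.

Therefore ∬_D (26x y) dx dy = 17472.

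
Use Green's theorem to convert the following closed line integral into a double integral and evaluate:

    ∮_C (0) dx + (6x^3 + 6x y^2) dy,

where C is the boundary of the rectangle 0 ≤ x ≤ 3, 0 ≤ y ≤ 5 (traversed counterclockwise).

Green's theorem converts the closed line integral into a double integral over the enclosed region D:

    ∮_C P dx + Q dy = ∬_D (∂Q/∂x - ∂P/∂y) dA.

Here P = 0, Q = 6x^3 + 6x y^2, so

    ∂Q/∂x = 18x^2 + 6y^2,    ∂P/∂y = 0,
    ∂Q/∂x - ∂P/∂y = 18x^2 + 6y^2.

D is the region 0 ≤ x ≤ 3, 0 ≤ y ≤ 5. Evaluating the double integral:

    ∬_D (18x^2 + 6y^2) dA = ∫_0^{3} ∫_0^{5} (18x^2 + 6y^2) dy dx.

Inner (y from 0 to 5): 90x^2 + 250.
Outer (x from 0 to 3): 1560.

Therefore ∮_C P dx + Q dy = 1560.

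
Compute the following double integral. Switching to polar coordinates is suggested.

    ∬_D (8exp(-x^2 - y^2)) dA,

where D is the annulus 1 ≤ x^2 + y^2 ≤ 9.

The region D is 1 ≤ r ≤ 3, 0 ≤ θ ≤ 2π in polar coordinates, where x = r cos(θ), y = r sin(θ), and dA = r dr dθ.

Under the substitution, the integrand becomes 8exp(-r^2), so

    ∬_D (8exp(-x^2 - y^2)) dA = ∫_{0}^{2π} ∫_{1}^{3} (8exp(-r^2)) · r dr dθ.

Inner integral (in r): ∫_{1}^{3} (8exp(-r^2)) · r dr = -(4 - 4exp(8))exp(-9).

Outer integral (in θ): ∫_{0}^{2π} (-(4 - 4exp(8))exp(-9)) dθ = -8π (1 - exp(8))exp(-9).

Therefore ∬_D (8exp(-x^2 - y^2)) dA = -8π (1 - exp(8))exp(-9).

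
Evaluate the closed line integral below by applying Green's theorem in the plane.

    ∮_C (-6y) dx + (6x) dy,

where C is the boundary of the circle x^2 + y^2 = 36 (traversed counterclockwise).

Green's theorem converts the closed line integral into a double integral over the enclosed region D:

    ∮_C P dx + Q dy = ∬_D (∂Q/∂x - ∂P/∂y) dA.

Here P = -6y, Q = 6x, so

    ∂Q/∂x = 6,    ∂P/∂y = -6,
    ∂Q/∂x - ∂P/∂y = 12.

D is the region x^2 + y^2 ≤ 36. Evaluating the double integral:

In polar coordinates (x = r cos θ, y = r sin θ, dA = r dr dθ) the integrand becomes 12, so

    ∬_D (12) dA = ∫_0^{2π} ∫_0^{6} (12) · r dr dθ.

Inner (r from 0 to 6): 216.
Outer (θ from 0 to 2π): 432π.

Therefore ∮_C P dx + Q dy = 432π.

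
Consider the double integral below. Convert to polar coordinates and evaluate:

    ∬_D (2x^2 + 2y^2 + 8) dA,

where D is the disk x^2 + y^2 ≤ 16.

The region D is 0 ≤ r ≤ 4, 0 ≤ θ ≤ 2π in polar coordinates, where x = r cos(θ), y = r sin(θ), and dA = r dr dθ.

Under the substitution, the integrand becomes 2r^2 + 8, so

    ∬_D (2x^2 + 2y^2 + 8) dA = ∫_{0}^{2π} ∫_{0}^{4} (2r^2 + 8) · r dr dθ.

Inner integral (in r): ∫_{0}^{4} (2r^2 + 8) · r dr = 192.

Outer integral (in θ): ∫_{0}^{2π} (192) dθ = 384π.

Therefore ∬_D (2x^2 + 2y^2 + 8) dA = 384π.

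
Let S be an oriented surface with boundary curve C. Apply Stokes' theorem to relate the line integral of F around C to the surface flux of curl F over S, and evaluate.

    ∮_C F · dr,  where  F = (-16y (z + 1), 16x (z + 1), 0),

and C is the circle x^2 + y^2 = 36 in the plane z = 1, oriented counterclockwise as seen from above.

Let S be the flat disk x^2 + y^2 ≤ 36 in the plane z = 1, with upward unit normal n̂ = ẑ. By Stokes' theorem,

    ∮_C F · dr = ∬_S (∇ × F) · n̂ dS = ∬_D (curl F)_z dA,

where D is the disk x^2 + y^2 ≤ 36.

Compute the curl of F = (-16y (z + 1), 16x (z + 1), 0):
    (∇ × F)_x = ∂F_z/∂y - ∂F_y/∂z = -16x,
    (∇ × F)_y = ∂F_x/∂z - ∂F_z/∂x = -16y,
    (∇ × F)_z = ∂F_y/∂x - ∂F_x/∂y = 32z + 32.

On z = 1, (curl F)_z = 64.

Convert to polar (x = r cos θ, y = r sin θ, dA = r dr dθ); the integrand becomes 64, so

    ∬_D (curl F)_z dA = ∫_0^{2π} ∫_0^{6} (64) · r dr dθ.

Inner (r from 0 to 6): 1152.
Outer (θ from 0 to 2π): 2304π.

Therefore ∮_C F · dr = 2304π.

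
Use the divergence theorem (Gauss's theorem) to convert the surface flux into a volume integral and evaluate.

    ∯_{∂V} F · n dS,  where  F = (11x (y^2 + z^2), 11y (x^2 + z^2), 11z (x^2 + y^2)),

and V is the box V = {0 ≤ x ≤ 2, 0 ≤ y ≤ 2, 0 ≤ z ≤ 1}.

By the divergence theorem,

    ∯_{∂V} F · n dS = ∭_V (∇ · F) dV.

Compute the divergence:
    ∇ · F = ∂F_x/∂x + ∂F_y/∂y + ∂F_z/∂z = 11y^2 + 11z^2 + 11x^2 + 11z^2 + 11x^2 + 11y^2 = 22x^2 + 22y^2 + 22z^2.

V is a rectangular box, so dV = dx dy dz with 0 ≤ x ≤ 2, 0 ≤ y ≤ 2, 0 ≤ z ≤ 1.

Integrate (22x^2 + 22y^2 + 22z^2) over V as an iterated integral:

    ∭_V (∇·F) dV = ∫_0^{2} ∫_0^{2} ∫_0^{1} (22x^2 + 22y^2 + 22z^2) dz dy dx.

Inner (z from 0 to 1): 22x^2 + 22y^2 + 22/3.
Middle (y from 0 to 2): 44x^2 + 220/3.
Outer (x from 0 to 2): 264.

Therefore ∯_{∂V} F · n dS = 264.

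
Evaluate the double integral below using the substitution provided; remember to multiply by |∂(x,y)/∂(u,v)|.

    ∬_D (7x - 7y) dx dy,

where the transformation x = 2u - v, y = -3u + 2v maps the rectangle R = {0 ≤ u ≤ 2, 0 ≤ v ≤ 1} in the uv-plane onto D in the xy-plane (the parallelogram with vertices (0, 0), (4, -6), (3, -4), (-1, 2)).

Compute the Jacobian determinant of (x, y) with respect to (u, v):

    ∂(x,y)/∂(u,v) = | 2  -1 | = (2)(2) - (-1)(-3) = 1.
                   | -3  2 |

Its absolute value is |J| = 1 (the area scaling factor).

Substituting x = 2u - v, y = -3u + 2v into the integrand,

    7x - 7y → 35u - 21v,

so the integral becomes

    ∬_R (35u - 21v) · |J| du dv = ∫_0^2 ∫_0^1 (35u - 21v) dv du.

Inner (v): 35u - 21/2.
Outer (u): 49.

Therefore ∬_D (7x - 7y) dx dy = 49.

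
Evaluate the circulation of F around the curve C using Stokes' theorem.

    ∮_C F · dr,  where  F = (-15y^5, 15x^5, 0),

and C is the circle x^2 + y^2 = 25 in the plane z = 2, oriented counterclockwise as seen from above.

Let S be the flat disk x^2 + y^2 ≤ 25 in the plane z = 2, with upward unit normal n̂ = ẑ. By Stokes' theorem,

    ∮_C F · dr = ∬_S (∇ × F) · n̂ dS = ∬_D (curl F)_z dA,

where D is the disk x^2 + y^2 ≤ 25.

Compute the curl of F = (-15y^5, 15x^5, 0):
    (∇ × F)_x = ∂F_z/∂y - ∂F_y/∂z = 0,
    (∇ × F)_y = ∂F_x/∂z - ∂F_z/∂x = 0,
    (∇ × F)_z = ∂F_y/∂x - ∂F_x/∂y = 75x^4 + 75y^4.

On z = 2, (curl F)_z = 75x^4 + 75y^4.

Convert to polar (x = r cos θ, y = r sin θ, dA = r dr dθ); the integrand becomes 75r^4(sin(θ)^4 + cos(θ)^4), so

    ∬_D (curl F)_z dA = ∫_0^{2π} ∫_0^{5} (75r^4(sin(θ)^4 + cos(θ)^4)) · r dr dθ.

Inner (r from 0 to 5): 390625sin(θ)^4/2 + 390625cos(θ)^4/2.
Outer (θ from 0 to 2π): 1171875π/4.

Therefore ∮_C F · dr = 1171875π/4.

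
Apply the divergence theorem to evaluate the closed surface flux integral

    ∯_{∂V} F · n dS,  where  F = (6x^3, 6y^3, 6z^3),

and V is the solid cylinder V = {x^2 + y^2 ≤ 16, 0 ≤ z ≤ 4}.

By the divergence theorem,

    ∯_{∂V} F · n dS = ∭_V (∇ · F) dV.

Compute the divergence:
    ∇ · F = ∂F_x/∂x + ∂F_y/∂y + ∂F_z/∂z = 18x^2 + 18y^2 + 18z^2.

In cylindrical coordinates, x = r cos(θ), y = r sin(θ), z = z, dV = r dr dθ dz, with 0 ≤ r ≤ 4, 0 ≤ θ ≤ 2π, 0 ≤ z ≤ 4.

The integrand, after substitution and multiplying by the volume element, becomes (18r^2 + 18z^2) · r, so

    ∭_V (∇·F) dV = ∫_0^{2π} ∫_0^{4} ∫_0^{4} (18r^2 + 18z^2) · r dz dr dθ.

Inner (z from 0 to 4): 72r^3 + 384r.
Middle (r from 0 to 4): 7680.
Outer (θ from 0 to 2π): 15360π.

Therefore ∯_{∂V} F · n dS = 15360π.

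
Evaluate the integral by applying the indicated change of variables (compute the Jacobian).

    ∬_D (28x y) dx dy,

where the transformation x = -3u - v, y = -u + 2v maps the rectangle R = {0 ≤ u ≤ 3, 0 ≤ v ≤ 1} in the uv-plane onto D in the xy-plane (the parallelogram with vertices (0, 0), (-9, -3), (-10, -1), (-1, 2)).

Compute the Jacobian determinant of (x, y) with respect to (u, v):

    ∂(x,y)/∂(u,v) = | -3  -1 | = (-3)(2) - (-1)(-1) = -7.
                   | -1  2 |

Its absolute value is |J| = 7 (the area scaling factor).

Substituting x = -3u - v, y = -u + 2v into the integrand,

    28x y → 84u^2 - 140u v - 56v^2,

so the integral becomes

    ∬_R (84u^2 - 140u v - 56v^2) · |J| du dv = ∫_0^3 ∫_0^1 (588u^2 - 980u v - 392v^2) dv du.

Inner (v): 588u^2 - 490u - 392/3.
Outer (u): 2695.

Therefore ∬_D (28x y) dx dy = 2695.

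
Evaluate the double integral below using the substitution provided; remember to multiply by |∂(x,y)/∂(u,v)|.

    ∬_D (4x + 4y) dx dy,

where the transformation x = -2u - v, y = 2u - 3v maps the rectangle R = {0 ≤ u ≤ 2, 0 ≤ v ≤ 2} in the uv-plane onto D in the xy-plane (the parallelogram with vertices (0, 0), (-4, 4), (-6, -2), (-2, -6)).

Compute the Jacobian determinant of (x, y) with respect to (u, v):

    ∂(x,y)/∂(u,v) = | -2  -1 | = (-2)(-3) - (-1)(2) = 8.
                   | 2  -3 |

Its absolute value is |J| = 8 (the area scaling factor).

Substituting x = -2u - v, y = 2u - 3v into the integrand,

    4x + 4y → -16v,

so the integral becomes

    ∬_R (-16v) · |J| du dv = ∫_0^2 ∫_0^2 (-128v) dv du.

Inner (v): -256.
Outer (u): -512.

Therefore ∬_D (4x + 4y) dx dy = -512.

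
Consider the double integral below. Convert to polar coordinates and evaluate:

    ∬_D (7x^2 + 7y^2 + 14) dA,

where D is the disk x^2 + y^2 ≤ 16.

The region D is 0 ≤ r ≤ 4, 0 ≤ θ ≤ 2π in polar coordinates, where x = r cos(θ), y = r sin(θ), and dA = r dr dθ.

Under the substitution, the integrand becomes 7r^2 + 14, so

    ∬_D (7x^2 + 7y^2 + 14) dA = ∫_{0}^{2π} ∫_{0}^{4} (7r^2 + 14) · r dr dθ.

Inner integral (in r): ∫_{0}^{4} (7r^2 + 14) · r dr = 560.

Outer integral (in θ): ∫_{0}^{2π} (560) dθ = 1120π.

Therefore ∬_D (7x^2 + 7y^2 + 14) dA = 1120π.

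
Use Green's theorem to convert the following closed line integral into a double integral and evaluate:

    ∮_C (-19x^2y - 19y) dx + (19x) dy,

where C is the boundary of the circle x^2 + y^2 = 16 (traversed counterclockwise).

Green's theorem converts the closed line integral into a double integral over the enclosed region D:

    ∮_C P dx + Q dy = ∬_D (∂Q/∂x - ∂P/∂y) dA.

Here P = -19x^2y - 19y, Q = 19x, so

    ∂Q/∂x = 19,    ∂P/∂y = -19x^2 - 19,
    ∂Q/∂x - ∂P/∂y = 19x^2 + 38.

D is the region x^2 + y^2 ≤ 16. Evaluating the double integral:

In polar coordinates (x = r cos θ, y = r sin θ, dA = r dr dθ) the integrand becomes 19r^2cos(θ)^2 + 38, so

    ∬_D (19x^2 + 38) dA = ∫_0^{2π} ∫_0^{4} (19r^2cos(θ)^2 + 38) · r dr dθ.

Inner (r from 0 to 4): 1216cos(θ)^2 + 304.
Outer (θ from 0 to 2π): 1824π.

Therefore ∮_C P dx + Q dy = 1824π.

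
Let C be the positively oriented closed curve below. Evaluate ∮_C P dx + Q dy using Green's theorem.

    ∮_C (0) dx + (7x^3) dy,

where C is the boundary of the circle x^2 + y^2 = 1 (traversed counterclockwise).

Green's theorem converts the closed line integral into a double integral over the enclosed region D:

    ∮_C P dx + Q dy = ∬_D (∂Q/∂x - ∂P/∂y) dA.

Here P = 0, Q = 7x^3, so

    ∂Q/∂x = 21x^2,    ∂P/∂y = 0,
    ∂Q/∂x - ∂P/∂y = 21x^2.

D is the region x^2 + y^2 ≤ 1. Evaluating the double integral:

In polar coordinates (x = r cos θ, y = r sin θ, dA = r dr dθ) the integrand becomes 21r^2cos(θ)^2, so

    ∬_D (21x^2) dA = ∫_0^{2π} ∫_0^{1} (21r^2cos(θ)^2) · r dr dθ.

Inner (r from 0 to 1): 21cos(θ)^2/4.
Outer (θ from 0 to 2π): 21π/4.

Therefore ∮_C P dx + Q dy = 21π/4.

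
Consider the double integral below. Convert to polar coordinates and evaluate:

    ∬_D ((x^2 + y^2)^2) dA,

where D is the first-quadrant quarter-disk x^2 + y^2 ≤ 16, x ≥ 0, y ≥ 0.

The region D is 0 ≤ r ≤ 4, 0 ≤ θ ≤ π/2 in polar coordinates, where x = r cos(θ), y = r sin(θ), and dA = r dr dθ.

Under the substitution, the integrand becomes r^4, so

    ∬_D ((x^2 + y^2)^2) dA = ∫_{0}^{π/2} ∫_{0}^{4} (r^4) · r dr dθ.

Inner integral (in r): ∫_{0}^{4} (r^4) · r dr = 2048/3.

Outer integral (in θ): ∫_{0}^{π/2} (2048/3) dθ = 1024π/3.

Therefore ∬_D ((x^2 + y^2)^2) dA = 1024π/3.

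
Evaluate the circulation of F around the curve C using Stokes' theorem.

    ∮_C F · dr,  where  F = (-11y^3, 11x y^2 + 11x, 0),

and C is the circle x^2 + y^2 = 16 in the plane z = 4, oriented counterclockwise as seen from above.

Let S be the flat disk x^2 + y^2 ≤ 16 in the plane z = 4, with upward unit normal n̂ = ẑ. By Stokes' theorem,

    ∮_C F · dr = ∬_S (∇ × F) · n̂ dS = ∬_D (curl F)_z dA,

where D is the disk x^2 + y^2 ≤ 16.

Compute the curl of F = (-11y^3, 11x y^2 + 11x, 0):
    (∇ × F)_x = ∂F_z/∂y - ∂F_y/∂z = 0,
    (∇ × F)_y = ∂F_x/∂z - ∂F_z/∂x = 0,
    (∇ × F)_z = ∂F_y/∂x - ∂F_x/∂y = 44y^2 + 11.

On z = 4, (curl F)_z = 44y^2 + 11.

Convert to polar (x = r cos θ, y = r sin θ, dA = r dr dθ); the integrand becomes 44r^2sin(θ)^2 + 11, so

    ∬_D (curl F)_z dA = ∫_0^{2π} ∫_0^{4} (44r^2sin(θ)^2 + 11) · r dr dθ.

Inner (r from 0 to 4): 2816sin(θ)^2 + 88.
Outer (θ from 0 to 2π): 2992π.

Therefore ∮_C F · dr = 2992π.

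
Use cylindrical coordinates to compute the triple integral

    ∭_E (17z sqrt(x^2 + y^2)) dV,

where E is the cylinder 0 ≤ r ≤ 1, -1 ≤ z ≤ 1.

In cylindrical coordinates, x = r cos(θ), y = r sin(θ), z = z, and dV = r dr dθ dz.

The integrand becomes 17r z, so

    ∭_E (17z sqrt(x^2 + y^2)) dV = ∫_{0}^{2π} ∫_{0}^{1} ∫_{-1}^{1} (17r z) · r dz dr dθ.

Inner (z): 0.
Middle (r from 0 to 1): 0.
Outer (θ): 0.

Therefore the triple integral equals 0.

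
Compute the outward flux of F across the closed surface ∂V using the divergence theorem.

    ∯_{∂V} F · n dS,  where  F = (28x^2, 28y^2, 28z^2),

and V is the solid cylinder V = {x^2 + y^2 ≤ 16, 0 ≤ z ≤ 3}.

By the divergence theorem,

    ∯_{∂V} F · n dS = ∭_V (∇ · F) dV.

Compute the divergence:
    ∇ · F = ∂F_x/∂x + ∂F_y/∂y + ∂F_z/∂z = 56x + 56y + 56z.

In cylindrical coordinates, x = r cos(θ), y = r sin(θ), z = z, dV = r dr dθ dz, with 0 ≤ r ≤ 4, 0 ≤ θ ≤ 2π, 0 ≤ z ≤ 3.

The integrand, after substitution and multiplying by the volume element, becomes (56sqrt(2)r sin(θ + π/4) + 56z) · r, so

    ∭_V (∇·F) dV = ∫_0^{2π} ∫_0^{4} ∫_0^{3} (56sqrt(2)r sin(θ + π/4) + 56z) · r dz dr dθ.

Inner (z from 0 to 3): 84r (2sqrt(2)r sin(θ + π/4) + 3).
Middle (r from 0 to 4): 3584sqrt(2)sin(θ + π/4) + 2016.
Outer (θ from 0 to 2π): 4032π.

Therefore ∯_{∂V} F · n dS = 4032π.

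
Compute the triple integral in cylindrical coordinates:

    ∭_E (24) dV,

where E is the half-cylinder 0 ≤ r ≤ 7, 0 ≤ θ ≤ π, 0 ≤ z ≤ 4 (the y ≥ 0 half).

In cylindrical coordinates, x = r cos(θ), y = r sin(θ), z = z, and dV = r dr dθ dz.

The integrand becomes 24, so

    ∭_E (24) dV = ∫_{0}^{π} ∫_{0}^{7} ∫_{0}^{4} (24) · r dz dr dθ.

Inner (z): 96r.
Middle (r from 0 to 7): 2352.
Outer (θ): 2352π.

Therefore the triple integral equals 2352π.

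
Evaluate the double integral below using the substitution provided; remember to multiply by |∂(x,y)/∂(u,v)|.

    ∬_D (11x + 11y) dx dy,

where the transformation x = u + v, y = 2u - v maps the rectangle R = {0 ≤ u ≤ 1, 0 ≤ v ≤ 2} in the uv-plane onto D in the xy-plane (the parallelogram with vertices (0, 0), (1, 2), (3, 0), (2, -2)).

Compute the Jacobian determinant of (x, y) with respect to (u, v):

    ∂(x,y)/∂(u,v) = | 1  1 | = (1)(-1) - (1)(2) = -3.
                   | 2  -1 |

Its absolute value is |J| = 3 (the area scaling factor).

Substituting x = u + v, y = 2u - v into the integrand,

    11x + 11y → 33u,

so the integral becomes

    ∬_R (33u) · |J| du dv = ∫_0^1 ∫_0^2 (99u) dv du.

Inner (v): 198u.
Outer (u): 99.

Therefore ∬_D (11x + 11y) dx dy = 99.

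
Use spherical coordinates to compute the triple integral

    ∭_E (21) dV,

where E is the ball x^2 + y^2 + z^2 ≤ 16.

In spherical coordinates, x = ρ sin(φ) cos(θ), y = ρ sin(φ) sin(θ), z = ρ cos(φ), and dV = ρ^2 sin(φ) dρ dφ dθ.

The integrand becomes 21, so

    ∭_E (21) dV = ∫_{0}^{2π} ∫_{0}^{π} ∫_{0}^{4} (21) · ρ^2 sin(φ) dρ dφ dθ.

Inner (ρ): 448sin(φ).
Middle (φ): 896.
Outer (θ): 1792π.

Therefore the triple integral equals 1792π.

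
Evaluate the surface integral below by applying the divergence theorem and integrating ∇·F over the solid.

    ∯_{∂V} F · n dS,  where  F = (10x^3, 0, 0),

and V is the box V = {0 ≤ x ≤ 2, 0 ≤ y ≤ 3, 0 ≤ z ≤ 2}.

By the divergence theorem,

    ∯_{∂V} F · n dS = ∭_V (∇ · F) dV.

Compute the divergence:
    ∇ · F = ∂F_x/∂x + ∂F_y/∂y + ∂F_z/∂z = 30x^2 + 0 + 0 = 30x^2.

V is a rectangular box, so dV = dx dy dz with 0 ≤ x ≤ 2, 0 ≤ y ≤ 3, 0 ≤ z ≤ 2.

Integrate (30x^2) over V as an iterated integral:

    ∭_V (∇·F) dV = ∫_0^{2} ∫_0^{3} ∫_0^{2} (30x^2) dz dy dx.

Inner (z from 0 to 2): 60x^2.
Middle (y from 0 to 3): 180x^2.
Outer (x from 0 to 2): 480.

Therefore ∯_{∂V} F · n dS = 480.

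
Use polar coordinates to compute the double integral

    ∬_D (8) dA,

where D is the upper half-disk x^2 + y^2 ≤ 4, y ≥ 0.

The region D is 0 ≤ r ≤ 2, 0 ≤ θ ≤ π in polar coordinates, where x = r cos(θ), y = r sin(θ), and dA = r dr dθ.

Under the substitution, the integrand becomes 8, so

    ∬_D (8) dA = ∫_{0}^{π} ∫_{0}^{2} (8) · r dr dθ.

Inner integral (in r): ∫_{0}^{2} (8) · r dr = 16.

Outer integral (in θ): ∫_{0}^{π} (16) dθ = 16π.

Therefore ∬_D (8) dA = 16π.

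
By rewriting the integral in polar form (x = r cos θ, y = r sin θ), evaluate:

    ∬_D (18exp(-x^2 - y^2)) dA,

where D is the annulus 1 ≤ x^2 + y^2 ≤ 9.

The region D is 1 ≤ r ≤ 3, 0 ≤ θ ≤ 2π in polar coordinates, where x = r cos(θ), y = r sin(θ), and dA = r dr dθ.

Under the substitution, the integrand becomes 18exp(-r^2), so

    ∬_D (18exp(-x^2 - y^2)) dA = ∫_{0}^{2π} ∫_{1}^{3} (18exp(-r^2)) · r dr dθ.

Inner integral (in r): ∫_{1}^{3} (18exp(-r^2)) · r dr = -(9 - 9exp(8))exp(-9).

Outer integral (in θ): ∫_{0}^{2π} (-(9 - 9exp(8))exp(-9)) dθ = -18π (1 - exp(8))exp(-9).

Therefore ∬_D (18exp(-x^2 - y^2)) dA = -18π (1 - exp(8))exp(-9).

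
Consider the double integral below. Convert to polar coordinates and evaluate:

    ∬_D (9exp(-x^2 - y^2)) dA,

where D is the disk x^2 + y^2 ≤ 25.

The region D is 0 ≤ r ≤ 5, 0 ≤ θ ≤ 2π in polar coordinates, where x = r cos(θ), y = r sin(θ), and dA = r dr dθ.

Under the substitution, the integrand becomes 9exp(-r^2), so

    ∬_D (9exp(-x^2 - y^2)) dA = ∫_{0}^{2π} ∫_{0}^{5} (9exp(-r^2)) · r dr dθ.

Inner integral (in r): ∫_{0}^{5} (9exp(-r^2)) · r dr = 9/2 - 9exp(-25)/2.

Outer integral (in θ): ∫_{0}^{2π} (9/2 - 9exp(-25)/2) dθ = -9π exp(-25) + 9π.

Therefore ∬_D (9exp(-x^2 - y^2)) dA = -9π exp(-25) + 9π.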